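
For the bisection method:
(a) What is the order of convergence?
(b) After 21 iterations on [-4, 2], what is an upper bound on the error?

(a) Bisection has linear (order 1) convergence; the error is halved each step.

(b) Error bound = (b-a)/2^n = (2 - (-4))/2^{21}
    = 6/2^{21}

(a) 1 (linear); (b) error ≤ 2.86e-06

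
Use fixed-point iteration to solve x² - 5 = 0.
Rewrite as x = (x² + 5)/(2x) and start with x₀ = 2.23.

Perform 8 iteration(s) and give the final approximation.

Equation: x² - 5 = 0
Fixed-point form: x = (x² + 5)/(2x)
x₀ = 2.23

x_1 = g(2.230000) = 2.236076
x_2 = g(2.236076) = 2.236068
x_3 = g(2.236068) = 2.236068
x_4 = g(2.236068) = 2.236068
x_5 = g(2.236068) = 2.236068
x_6 = g(2.236068) = 2.236068
x_7 = g(2.236068) = 2.236068
x_8 = g(2.236068) = 2.236068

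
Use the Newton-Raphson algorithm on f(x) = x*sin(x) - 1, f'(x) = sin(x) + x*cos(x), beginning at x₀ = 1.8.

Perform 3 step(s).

f(x) = x*sin(x) - 1
f'(x) = sin(x) + x*cos(x)
x₀ = 1.8

Newton-Raphson formula: x_{n+1} = x_n - f(x_n)/f'(x_n)

Iteration 1:
  f(1.800000) = 0.752926
  f'(1.800000) = 0.564884
  x_1 = 1.800000 - 0.752926/0.564884 = 0.467114
Iteration 2:
  f(0.467114) = -0.789653
  f'(0.467114) = 0.867384
  x_2 = 0.467114 - (-0.789653)/0.867384 = 1.377499
Iteration 3:
  f(1.377499) = 0.351844
  f'(1.377499) = 1.245988
  x_3 = 1.377499 - 0.351844/1.245988 = 1.095117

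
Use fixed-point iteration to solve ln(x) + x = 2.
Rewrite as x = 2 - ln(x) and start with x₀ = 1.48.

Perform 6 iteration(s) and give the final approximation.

Equation: ln(x) + x = 2
Fixed-point form: x = 2 - ln(x)
x₀ = 1.48

x_1 = g(1.480000) = 1.607958
x_2 = g(1.607958) = 1.525035
x_3 = g(1.525035) = 1.577983
x_4 = g(1.577983) = 1.543853
x_5 = g(1.543853) = 1.565719
x_6 = g(1.565719) = 1.551655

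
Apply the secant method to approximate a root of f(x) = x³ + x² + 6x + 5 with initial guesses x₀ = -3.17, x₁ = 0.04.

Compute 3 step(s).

f(x) = x³ + x² + 6x + 5
x₀ = -3.17, x₁ = 0.04

Secant formula: x_{n+1} = x_n - f(x_n)(x_n - x_{n-1})/(f(x_n) - f(x_{n-1}))

Iteration 1:
  f(-3.170000) = -35.826113
  f(0.040000) = 5.241664
  x_2 = 0.040000 - 5.241664×(0.040000 - (-3.170000))/(5.241664 - (-35.826113))
       = -0.369707
Iteration 2:
  f(0.040000) = 5.241664
  f(-0.369707) = 2.867910
  x_3 = -0.369707 - 2.867910×(-0.369707 - 0.040000)/(2.867910 - 5.241664)
       = -0.864704
Iteration 3:
  f(-0.369707) = 2.867910
  f(-0.864704) = -0.087062
  x_4 = -0.864704 - (-0.087062)×(-0.864704 - (-0.369707))/(-0.087062 - 2.867910)
       = -0.850120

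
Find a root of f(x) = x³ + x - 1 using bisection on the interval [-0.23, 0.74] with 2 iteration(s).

f(x) = x³ + x - 1
Initial interval: [-0.23, 0.74]

Iteration 1:
  c_1 = (-0.230000 + 0.740000)/2 = 0.255000
  f(c_1) = f(0.255000) = -0.728419
  f(a) × f(c) ≥ 0, new interval: [0.255000, 0.740000]
Iteration 2:
  c_2 = (0.255000 + 0.740000)/2 = 0.497500
  f(c_2) = f(0.497500) = -0.379366
  f(a) × f(c) ≥ 0, new interval: [0.497500, 0.740000]

After 2 iteration(s), the approximation is c_2 = 0.497500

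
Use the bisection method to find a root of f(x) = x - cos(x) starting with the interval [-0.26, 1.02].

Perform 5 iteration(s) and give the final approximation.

f(x) = x - cos(x)
Initial interval: [-0.26, 1.02]

Iteration 1:
  c_1 = (-0.260000 + 1.020000)/2 = 0.380000
  f(c_1) = f(0.380000) = -0.548665
  f(a) × f(c) ≥ 0, new interval: [0.380000, 1.020000]
Iteration 2:
  c_2 = (0.380000 + 1.020000)/2 = 0.700000
  f(c_2) = f(0.700000) = -0.064842
  f(a) × f(c) ≥ 0, new interval: [0.700000, 1.020000]
Iteration 3:
  c_3 = (0.700000 + 1.020000)/2 = 0.860000
  f(c_3) = f(0.860000) = 0.207563
  f(a) × f(c) < 0, new interval: [0.700000, 0.860000]
Iteration 4:
  c_4 = (0.700000 + 0.860000)/2 = 0.780000
  f(c_4) = f(0.780000) = 0.069086
  f(a) × f(c) < 0, new interval: [0.700000, 0.780000]
Iteration 5:
  c_5 = (0.700000 + 0.780000)/2 = 0.740000
  f(c_5) = f(0.740000) = 0.001531
  f(a) × f(c) < 0, new interval: [0.700000, 0.740000]

After 5 iteration(s), the approximation is c_5 = 0.740000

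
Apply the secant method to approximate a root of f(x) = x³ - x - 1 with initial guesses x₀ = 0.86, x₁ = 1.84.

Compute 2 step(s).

f(x) = x³ - x - 1
x₀ = 0.86, x₁ = 1.84

Secant formula: x_{n+1} = x_n - f(x_n)(x_n - x_{n-1})/(f(x_n) - f(x_{n-1}))

Iteration 1:
  f(0.860000) = -1.223944
  f(1.840000) = 3.389504
  x_2 = 1.840000 - 3.389504×(1.840000 - 0.860000)/(3.389504 - (-1.223944))
       = 1.119993
Iteration 2:
  f(1.840000) = 3.389504
  f(1.119993) = -0.715091
  x_3 = 1.119993 - (-0.715091)×(1.119993 - 1.840000)/(-0.715091 - 3.389504)
       = 1.245431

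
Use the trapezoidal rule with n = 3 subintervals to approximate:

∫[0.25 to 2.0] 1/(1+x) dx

f(x) = 1/(1+x)
a = 0.25, b = 2.0, n = 3
h = (b - a)/n = 0.583333

Trapezoidal rule: (h/2)[f(x₀) + 2f(x₁) + 2f(x₂) + ... + f(xₙ)]

x_0 = 0.2500, f(x_0) = 0.800000, coefficient = 1
x_1 = 0.8333, f(x_1) = 0.545455, coefficient = 2
x_2 = 1.4167, f(x_2) = 0.413793, coefficient = 2
x_3 = 2.0000, f(x_3) = 0.333333, coefficient = 1

I ≈ (0.583333/2) × 3.051829 = 0.890117
Exact value: 0.875469
Error: 0.014648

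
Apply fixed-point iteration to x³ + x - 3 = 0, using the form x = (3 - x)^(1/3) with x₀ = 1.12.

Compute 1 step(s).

Equation: x³ + x - 3 = 0
Fixed-point form: x = (3 - x)^(1/3)
x₀ = 1.12

x_1 = g(1.120000) = 1.234201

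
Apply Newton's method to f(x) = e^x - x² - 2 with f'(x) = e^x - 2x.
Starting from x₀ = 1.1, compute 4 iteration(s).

f(x) = e^x - x² - 2
f'(x) = e^x - 2x
x₀ = 1.1

Newton-Raphson formula: x_{n+1} = x_n - f(x_n)/f'(x_n)

Iteration 1:
  f(1.100000) = -0.205834
  f'(1.100000) = 0.804166
  x_1 = 1.100000 - (-0.205834)/0.804166 = 1.355960
Iteration 2:
  f(1.355960) = 0.041856
  f'(1.355960) = 1.168564
  x_2 = 1.355960 - 0.041856/1.168564 = 1.320141
Iteration 3:
  f(1.320141) = 0.001177
  f'(1.320141) = 1.103667
  x_3 = 1.320141 - 0.001177/1.103667 = 1.319075
Iteration 4:
  f(1.319075) = 0.000001
  f'(1.319075) = 1.101810
  x_4 = 1.319075 - 0.000001/1.101810 = 1.319074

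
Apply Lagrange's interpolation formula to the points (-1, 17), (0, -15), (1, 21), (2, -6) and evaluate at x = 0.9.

Lagrange interpolation formula:
P(x) = Σ yᵢ × Lᵢ(x)
where Lᵢ(x) = Π_{j≠i} (x - xⱼ)/(xᵢ - xⱼ)

L_0(0.9) = (0.9 - 0)/(-1 - 0) × (0.9 - 1)/(-1 - 1) × (0.9 - 2)/(-1 - 2) = -0.016500
L_1(0.9) = (0.9 - (-1))/(0 - (-1)) × (0.9 - 1)/(0 - 1) × (0.9 - 2)/(0 - 2) = 0.104500
L_2(0.9) = (0.9 - (-1))/(1 - (-1)) × (0.9 - 0)/(1 - 0) × (0.9 - 2)/(1 - 2) = 0.940500
L_3(0.9) = (0.9 - (-1))/(2 - (-1)) × (0.9 - 0)/(2 - 0) × (0.9 - 1)/(2 - 1) = -0.028500

P(0.9) = 17×L_0(0.9) + (-15)×L_1(0.9) + 21×L_2(0.9) + (-6)×L_3(0.9)
P(0.9) = 18.073500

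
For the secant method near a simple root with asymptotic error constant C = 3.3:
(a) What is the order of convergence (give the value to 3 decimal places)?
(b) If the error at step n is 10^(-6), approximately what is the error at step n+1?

(a) Secant method has superlinear convergence with order φ = (1+√5)/2 ≈ 1.618.
    This means |e_{n+1}| ≈ C|e_n|^1.618.

(b) With |e_n| = 10^(-6) and C = 3.3:
    |e_{n+1}| ≈ 3.3 × (10^(-6))^1.618 = 3.3 × 10^(-9.71)

(a) ≈ 1.618 (golden ratio); (b) |e_{n+1}| ≈ 6.461e-10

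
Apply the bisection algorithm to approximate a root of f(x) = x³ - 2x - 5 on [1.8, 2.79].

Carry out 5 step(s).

f(x) = x³ - 2x - 5
Initial interval: [1.8, 2.79]

Iteration 1:
  c_1 = (1.800000 + 2.790000)/2 = 2.295000
  f(c_1) = f(2.295000) = 2.497822
  f(a) × f(c) < 0, new interval: [1.800000, 2.295000]
Iteration 2:
  c_2 = (1.800000 + 2.295000)/2 = 2.047500
  f(c_2) = f(2.047500) = -0.511355
  f(a) × f(c) ≥ 0, new interval: [2.047500, 2.295000]
Iteration 3:
  c_3 = (2.047500 + 2.295000)/2 = 2.171250
  f(c_3) = f(2.171250) = 0.893482
  f(a) × f(c) < 0, new interval: [2.047500, 2.171250]
Iteration 4:
  c_4 = (2.047500 + 2.171250)/2 = 2.109375
  f(c_4) = f(2.109375) = 0.166836
  f(a) × f(c) < 0, new interval: [2.047500, 2.109375]
Iteration 5:
  c_5 = (2.047500 + 2.109375)/2 = 2.078437
  f(c_5) = f(2.078437) = -0.178228
  f(a) × f(c) ≥ 0, new interval: [2.078437, 2.109375]

After 5 iteration(s), the approximation is c_5 = 2.078437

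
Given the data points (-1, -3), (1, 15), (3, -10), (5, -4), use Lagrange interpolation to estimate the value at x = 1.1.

Lagrange interpolation formula:
P(x) = Σ yᵢ × Lᵢ(x)
where Lᵢ(x) = Π_{j≠i} (x - xⱼ)/(xᵢ - xⱼ)

L_0(1.1) = (1.1 - 1)/(-1 - 1) × (1.1 - 3)/(-1 - 3) × (1.1 - 5)/(-1 - 5) = -0.015438
L_1(1.1) = (1.1 - (-1))/(1 - (-1)) × (1.1 - 3)/(1 - 3) × (1.1 - 5)/(1 - 5) = 0.972562
L_2(1.1) = (1.1 - (-1))/(3 - (-1)) × (1.1 - 1)/(3 - 1) × (1.1 - 5)/(3 - 5) = 0.051188
L_3(1.1) = (1.1 - (-1))/(5 - (-1)) × (1.1 - 1)/(5 - 1) × (1.1 - 3)/(5 - 3) = -0.008313

P(1.1) = (-3)×L_0(1.1) + 15×L_1(1.1) + (-10)×L_2(1.1) + (-4)×L_3(1.1)
P(1.1) = 14.156125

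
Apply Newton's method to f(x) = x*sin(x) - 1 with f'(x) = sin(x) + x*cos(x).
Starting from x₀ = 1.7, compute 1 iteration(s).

f(x) = x*sin(x) - 1
f'(x) = sin(x) + x*cos(x)
x₀ = 1.7

Newton-Raphson formula: x_{n+1} = x_n - f(x_n)/f'(x_n)

Iteration 1:
  f(1.700000) = 0.685830
  f'(1.700000) = 0.772629
  x_1 = 1.700000 - 0.685830/0.772629 = 0.812342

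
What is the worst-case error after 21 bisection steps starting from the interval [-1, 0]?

Bisection error bound: |error| ≤ (b-a)/2^n
|error| ≤ (0 - (-1))/2^21 = 1/2^21
|error| ≤ 0.0000004768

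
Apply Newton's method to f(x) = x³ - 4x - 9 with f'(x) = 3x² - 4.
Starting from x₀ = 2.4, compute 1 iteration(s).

f(x) = x³ - 4x - 9
f'(x) = 3x² - 4
x₀ = 2.4

Newton-Raphson formula: x_{n+1} = x_n - f(x_n)/f'(x_n)

Iteration 1:
  f(2.400000) = -4.776000
  f'(2.400000) = 13.280000
  x_1 = 2.400000 - (-4.776000)/13.280000 = 2.759639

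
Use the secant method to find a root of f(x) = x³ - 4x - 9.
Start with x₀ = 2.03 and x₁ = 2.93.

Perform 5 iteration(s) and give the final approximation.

f(x) = x³ - 4x - 9
x₀ = 2.03, x₁ = 2.93

Secant formula: x_{n+1} = x_n - f(x_n)(x_n - x_{n-1})/(f(x_n) - f(x_{n-1}))

Iteration 1:
  f(2.030000) = -8.754573
  f(2.930000) = 4.433757
  x_2 = 2.930000 - 4.433757×(2.930000 - 2.030000)/(4.433757 - (-8.754573))
       = 2.627431
Iteration 2:
  f(2.930000) = 4.433757
  f(2.627431) = -1.371535
  x_3 = 2.627431 - (-1.371535)×(2.627431 - 2.930000)/(-1.371535 - 4.433757)
       = 2.698915
Iteration 3:
  f(2.627431) = -1.371535
  f(2.698915) = -0.136385
  x_4 = 2.698915 - (-0.136385)×(2.698915 - 2.627431)/(-0.136385 - (-1.371535))
       = 2.706808
Iteration 4:
  f(2.698915) = -0.136385
  f(2.706808) = 0.005033
  x_5 = 2.706808 - 0.005033×(2.706808 - 2.698915)/(0.005033 - (-0.136385))
       = 2.706527
Iteration 5:
  f(2.706808) = 0.005033
  f(2.706527) = -0.000017
  x_6 = 2.706527 - (-0.000017)×(2.706527 - 2.706808)/(-0.000017 - 0.005033)
       = 2.706528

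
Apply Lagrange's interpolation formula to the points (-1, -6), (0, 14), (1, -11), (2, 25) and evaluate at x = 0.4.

Lagrange interpolation formula:
P(x) = Σ yᵢ × Lᵢ(x)
where Lᵢ(x) = Π_{j≠i} (x - xⱼ)/(xᵢ - xⱼ)

L_0(0.4) = (0.4 - 0)/(-1 - 0) × (0.4 - 1)/(-1 - 1) × (0.4 - 2)/(-1 - 2) = -0.064000
L_1(0.4) = (0.4 - (-1))/(0 - (-1)) × (0.4 - 1)/(0 - 1) × (0.4 - 2)/(0 - 2) = 0.672000
L_2(0.4) = (0.4 - (-1))/(1 - (-1)) × (0.4 - 0)/(1 - 0) × (0.4 - 2)/(1 - 2) = 0.448000
L_3(0.4) = (0.4 - (-1))/(2 - (-1)) × (0.4 - 0)/(2 - 0) × (0.4 - 1)/(2 - 1) = -0.056000

P(0.4) = (-6)×L_0(0.4) + 14×L_1(0.4) + (-11)×L_2(0.4) + 25×L_3(0.4)
P(0.4) = 3.464000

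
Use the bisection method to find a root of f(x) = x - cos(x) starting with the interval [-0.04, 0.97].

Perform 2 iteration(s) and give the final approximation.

f(x) = x - cos(x)
Initial interval: [-0.04, 0.97]

Iteration 1:
  c_1 = (-0.040000 + 0.970000)/2 = 0.465000
  f(c_1) = f(0.465000) = -0.428822
  f(a) × f(c) ≥ 0, new interval: [0.465000, 0.970000]
Iteration 2:
  c_2 = (0.465000 + 0.970000)/2 = 0.717500
  f(c_2) = f(0.717500) = -0.035952
  f(a) × f(c) ≥ 0, new interval: [0.717500, 0.970000]

After 2 iteration(s), the approximation is c_2 = 0.717500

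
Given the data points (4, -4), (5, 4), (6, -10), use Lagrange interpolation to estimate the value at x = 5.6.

Lagrange interpolation formula:
P(x) = Σ yᵢ × Lᵢ(x)
where Lᵢ(x) = Π_{j≠i} (x - xⱼ)/(xᵢ - xⱼ)

L_0(5.6) = (5.6 - 5)/(4 - 5) × (5.6 - 6)/(4 - 6) = -0.120000
L_1(5.6) = (5.6 - 4)/(5 - 4) × (5.6 - 6)/(5 - 6) = 0.640000
L_2(5.6) = (5.6 - 4)/(6 - 4) × (5.6 - 5)/(6 - 5) = 0.480000

P(5.6) = (-4)×L_0(5.6) + 4×L_1(5.6) + (-10)×L_2(5.6)
P(5.6) = -1.760000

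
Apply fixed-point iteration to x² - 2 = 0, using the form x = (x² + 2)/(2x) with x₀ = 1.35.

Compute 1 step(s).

Equation: x² - 2 = 0
Fixed-point form: x = (x² + 2)/(2x)
x₀ = 1.35

x_1 = g(1.350000) = 1.415741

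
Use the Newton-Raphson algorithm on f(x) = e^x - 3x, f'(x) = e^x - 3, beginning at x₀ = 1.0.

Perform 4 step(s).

f(x) = e^x - 3x
f'(x) = e^x - 3
x₀ = 1.0

Newton-Raphson formula: x_{n+1} = x_n - f(x_n)/f'(x_n)

Iteration 1:
  f(1.000000) = -0.281718
  f'(1.000000) = -0.281718
  x_1 = 1.000000 - (-0.281718)/(-0.281718) = 0.000000
Iteration 2:
  f(0.000000) = 1.000000
  f'(0.000000) = -2.000000
  x_2 = 0.000000 - 1.000000/(-2.000000) = 0.500000
Iteration 3:
  f(0.500000) = 0.148721
  f'(0.500000) = -1.351279
  x_3 = 0.500000 - 0.148721/(-1.351279) = 0.610060
Iteration 4:
  f(0.610060) = 0.010362
  f'(0.610060) = -1.159459
  x_4 = 0.610060 - 0.010362/(-1.159459) = 0.618997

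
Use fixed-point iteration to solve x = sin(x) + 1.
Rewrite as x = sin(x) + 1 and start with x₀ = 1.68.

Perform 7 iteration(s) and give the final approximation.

Equation: x = sin(x) + 1
Fixed-point form: x = sin(x) + 1
x₀ = 1.68

x_1 = g(1.680000) = 1.994043
x_2 = g(1.994043) = 1.911760
x_3 = g(1.911760) = 1.942433
x_4 = g(1.942433) = 1.931734
x_5 = g(1.931734) = 1.935566
x_6 = g(1.935566) = 1.934206
x_7 = g(1.934206) = 1.934690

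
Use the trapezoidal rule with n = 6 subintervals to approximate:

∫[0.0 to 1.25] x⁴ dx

f(x) = x⁴
a = 0.0, b = 1.25, n = 6
h = (b - a)/n = 0.208333

Trapezoidal rule: (h/2)[f(x₀) + 2f(x₁) + 2f(x₂) + ... + f(xₙ)]

x_0 = 0.0000, f(x_0) = 0.000000, coefficient = 1
x_1 = 0.2083, f(x_1) = 0.001884, coefficient = 2
x_2 = 0.4167, f(x_2) = 0.030141, coefficient = 2
x_3 = 0.6250, f(x_3) = 0.152588, coefficient = 2
x_4 = 0.8333, f(x_4) = 0.482253, coefficient = 2
x_5 = 1.0417, f(x_5) = 1.177376, coefficient = 2
x_6 = 1.2500, f(x_6) = 2.441406, coefficient = 1

I ≈ (0.208333/2) × 6.129889 = 0.638530
Exact value: 0.610352
Error: 0.028179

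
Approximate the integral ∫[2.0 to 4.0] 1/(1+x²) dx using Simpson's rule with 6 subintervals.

f(x) = 1/(1+x²)
a = 2.0, b = 4.0, n = 6
h = (b - a)/n = 0.333333

Simpson's rule: (h/3)[f(x₀) + 4f(x₁) + 2f(x₂) + ... + f(xₙ)]

x_0 = 2.0000, f(x_0) = 0.200000, coefficient = 1
x_1 = 2.3333, f(x_1) = 0.155172, coefficient = 4
x_2 = 2.6667, f(x_2) = 0.123288, coefficient = 2
x_3 = 3.0000, f(x_3) = 0.100000, coefficient = 4
x_4 = 3.3333, f(x_4) = 0.082569, coefficient = 2
x_5 = 3.6667, f(x_5) = 0.069231, coefficient = 4
x_6 = 4.0000, f(x_6) = 0.058824, coefficient = 1

I ≈ (0.333333/3) × 1.968149 = 0.218683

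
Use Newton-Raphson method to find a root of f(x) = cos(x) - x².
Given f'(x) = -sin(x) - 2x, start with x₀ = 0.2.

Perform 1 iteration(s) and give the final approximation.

f(x) = cos(x) - x²
f'(x) = -sin(x) - 2x
x₀ = 0.2

Newton-Raphson formula: x_{n+1} = x_n - f(x_n)/f'(x_n)

Iteration 1:
  f(0.200000) = 0.940067
  f'(0.200000) = -0.598669
  x_1 = 0.200000 - 0.940067/(-0.598669) = 1.770260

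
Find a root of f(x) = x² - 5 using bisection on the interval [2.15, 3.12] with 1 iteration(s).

f(x) = x² - 5
Initial interval: [2.15, 3.12]

Iteration 1:
  c_1 = (2.150000 + 3.120000)/2 = 2.635000
  f(c_1) = f(2.635000) = 1.943225
  f(a) × f(c) < 0, new interval: [2.150000, 2.635000]

After 1 iteration(s), the approximation is c_1 = 2.635000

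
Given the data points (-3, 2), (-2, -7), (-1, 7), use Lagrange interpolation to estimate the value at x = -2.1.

Lagrange interpolation formula:
P(x) = Σ yᵢ × Lᵢ(x)
where Lᵢ(x) = Π_{j≠i} (x - xⱼ)/(xᵢ - xⱼ)

L_0(-2.1) = (-2.1 - (-2))/(-3 - (-2)) × (-2.1 - (-1))/(-3 - (-1)) = 0.055000
L_1(-2.1) = (-2.1 - (-3))/(-2 - (-3)) × (-2.1 - (-1))/(-2 - (-1)) = 0.990000
L_2(-2.1) = (-2.1 - (-3))/(-1 - (-3)) × (-2.1 - (-2))/(-1 - (-2)) = -0.045000

P(-2.1) = 2×L_0(-2.1) + (-7)×L_1(-2.1) + 7×L_2(-2.1)
P(-2.1) = -7.135000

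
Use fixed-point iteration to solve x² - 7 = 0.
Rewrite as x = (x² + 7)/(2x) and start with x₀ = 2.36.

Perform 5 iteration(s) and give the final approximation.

Equation: x² - 7 = 0
Fixed-point form: x = (x² + 7)/(2x)
x₀ = 2.36

x_1 = g(2.360000) = 2.663051
x_2 = g(2.663051) = 2.645808
x_3 = g(2.645808) = 2.645751
x_4 = g(2.645751) = 2.645751
x_5 = g(2.645751) = 2.645751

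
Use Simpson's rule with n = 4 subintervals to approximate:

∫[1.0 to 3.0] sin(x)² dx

f(x) = sin(x)²
a = 1.0, b = 3.0, n = 4
h = (b - a)/n = 0.500000

Simpson's rule: (h/3)[f(x₀) + 4f(x₁) + 2f(x₂) + ... + f(xₙ)]

x_0 = 1.0000, f(x_0) = 0.708073, coefficient = 1
x_1 = 1.5000, f(x_1) = 0.994996, coefficient = 4
x_2 = 2.0000, f(x_2) = 0.826822, coefficient = 2
x_3 = 2.5000, f(x_3) = 0.358169, coefficient = 4
x_4 = 3.0000, f(x_4) = 0.019915, coefficient = 1

I ≈ (0.500000/3) × 7.794293 = 1.299049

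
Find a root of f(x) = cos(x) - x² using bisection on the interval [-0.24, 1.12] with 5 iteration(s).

f(x) = cos(x) - x²
Initial interval: [-0.24, 1.12]

Iteration 1:
  c_1 = (-0.240000 + 1.120000)/2 = 0.440000
  f(c_1) = f(0.440000) = 0.711152
  f(a) × f(c) ≥ 0, new interval: [0.440000, 1.120000]
Iteration 2:
  c_2 = (0.440000 + 1.120000)/2 = 0.780000
  f(c_2) = f(0.780000) = 0.102514
  f(a) × f(c) ≥ 0, new interval: [0.780000, 1.120000]
Iteration 3:
  c_3 = (0.780000 + 1.120000)/2 = 0.950000
  f(c_3) = f(0.950000) = -0.320817
  f(a) × f(c) < 0, new interval: [0.780000, 0.950000]
Iteration 4:
  c_4 = (0.780000 + 0.950000)/2 = 0.865000
  f(c_4) = f(0.865000) = -0.099585
  f(a) × f(c) < 0, new interval: [0.780000, 0.865000]
Iteration 5:
  c_5 = (0.780000 + 0.865000)/2 = 0.822500
  f(c_5) = f(0.822500) = 0.003885
  f(a) × f(c) ≥ 0, new interval: [0.822500, 0.865000]

After 5 iteration(s), the approximation is c_5 = 0.822500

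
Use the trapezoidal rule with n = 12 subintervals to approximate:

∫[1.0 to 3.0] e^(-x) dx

f(x) = e^(-x)
a = 1.0, b = 3.0, n = 12
h = (b - a)/n = 0.166667

Trapezoidal rule: (h/2)[f(x₀) + 2f(x₁) + 2f(x₂) + ... + f(xₙ)]

x_0 = 1.0000, f(x_0) = 0.367879, coefficient = 1
x_1 = 1.1667, f(x_1) = 0.311403, coefficient = 2
x_2 = 1.3333, f(x_2) = 0.263597, coefficient = 2
x_3 = 1.5000, f(x_3) = 0.223130, coefficient = 2
x_4 = 1.6667, f(x_4) = 0.188876, coefficient = 2
x_5 = 1.8333, f(x_5) = 0.159880, coefficient = 2
x_6 = 2.0000, f(x_6) = 0.135335, coefficient = 2
x_7 = 2.1667, f(x_7) = 0.114559, coefficient = 2
x_8 = 2.3333, f(x_8) = 0.096972, coefficient = 2
x_9 = 2.5000, f(x_9) = 0.082085, coefficient = 2
x_10 = 2.6667, f(x_10) = 0.069483, coefficient = 2
x_11 = 2.8333, f(x_11) = 0.058816, coefficient = 2
x_12 = 3.0000, f(x_12) = 0.049787, coefficient = 1

I ≈ (0.166667/2) × 3.825940 = 0.318828
Exact value: 0.318092
Error: 0.000736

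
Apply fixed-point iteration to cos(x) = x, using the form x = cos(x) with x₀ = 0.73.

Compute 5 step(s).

Equation: cos(x) = x
Fixed-point form: x = cos(x)
x₀ = 0.73

x_1 = g(0.730000) = 0.745174
x_2 = g(0.745174) = 0.734970
x_3 = g(0.734970) = 0.741851
x_4 = g(0.741851) = 0.737219
x_5 = g(0.737219) = 0.740341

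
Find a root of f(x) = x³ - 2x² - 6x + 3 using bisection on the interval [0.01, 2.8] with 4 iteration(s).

f(x) = x³ - 2x² - 6x + 3
Initial interval: [0.01, 2.8]

Iteration 1:
  c_1 = (0.010000 + 2.800000)/2 = 1.405000
  f(c_1) = f(1.405000) = -6.604545
  f(a) × f(c) < 0, new interval: [0.010000, 1.405000]
Iteration 2:
  c_2 = (0.010000 + 1.405000)/2 = 0.707500
  f(c_2) = f(0.707500) = -1.891969
  f(a) × f(c) < 0, new interval: [0.010000, 0.707500]
Iteration 3:
  c_3 = (0.010000 + 0.707500)/2 = 0.358750
  f(c_3) = f(0.358750) = 0.636269
  f(a) × f(c) ≥ 0, new interval: [0.358750, 0.707500]
Iteration 4:
  c_4 = (0.358750 + 0.707500)/2 = 0.533125
  f(c_4) = f(0.533125) = -0.615669
  f(a) × f(c) < 0, new interval: [0.358750, 0.533125]

After 4 iteration(s), the approximation is c_4 = 0.533125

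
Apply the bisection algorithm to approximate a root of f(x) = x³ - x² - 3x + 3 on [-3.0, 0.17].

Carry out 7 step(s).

f(x) = x³ - x² - 3x + 3
Initial interval: [-3.0, 0.17]

Iteration 1:
  c_1 = (-3.000000 + 0.170000)/2 = -1.415000
  f(c_1) = f(-1.415000) = 2.409627
  f(a) × f(c) < 0, new interval: [-3.000000, -1.415000]
Iteration 2:
  c_2 = (-3.000000 + (-1.415000))/2 = -2.207500
  f(c_2) = f(-2.207500) = -6.007828
  f(a) × f(c) ≥ 0, new interval: [-2.207500, -1.415000]
Iteration 3:
  c_3 = (-2.207500 + (-1.415000))/2 = -1.811250
  f(c_3) = f(-1.811250) = -0.788911
  f(a) × f(c) ≥ 0, new interval: [-1.811250, -1.415000]
Iteration 4:
  c_4 = (-1.811250 + (-1.415000))/2 = -1.613125
  f(c_4) = f(-1.613125) = 1.039574
  f(a) × f(c) < 0, new interval: [-1.811250, -1.613125]
Iteration 5:
  c_5 = (-1.811250 + (-1.613125))/2 = -1.712188
  f(c_5) = f(-1.712188) = 0.185552
  f(a) × f(c) < 0, new interval: [-1.811250, -1.712188]
Iteration 6:
  c_6 = (-1.811250 + (-1.712188))/2 = -1.761719
  f(c_6) = f(-1.761719) = -0.286260
  f(a) × f(c) ≥ 0, new interval: [-1.761719, -1.712188]
Iteration 7:
  c_7 = (-1.761719 + (-1.712188))/2 = -1.736953
  f(c_7) = f(-1.736953) = -0.046545
  f(a) × f(c) ≥ 0, new interval: [-1.736953, -1.712188]

After 7 iteration(s), the approximation is c_7 = -1.736953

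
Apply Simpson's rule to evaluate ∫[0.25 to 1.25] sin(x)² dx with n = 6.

f(x) = sin(x)²
a = 0.25, b = 1.25, n = 6
h = (b - a)/n = 0.166667

Simpson's rule: (h/3)[f(x₀) + 4f(x₁) + 2f(x₂) + ... + f(xₙ)]

x_0 = 0.2500, f(x_0) = 0.061209, coefficient = 1
x_1 = 0.4167, f(x_1) = 0.163794, coefficient = 4
x_2 = 0.5833, f(x_2) = 0.303391, coefficient = 2
x_3 = 0.7500, f(x_3) = 0.464631, coefficient = 4
x_4 = 0.9167, f(x_4) = 0.629766, coefficient = 2
x_5 = 1.0833, f(x_5) = 0.780615, coefficient = 4
x_6 = 1.2500, f(x_6) = 0.900572, coefficient = 1

I ≈ (0.166667/3) × 8.464253 = 0.470236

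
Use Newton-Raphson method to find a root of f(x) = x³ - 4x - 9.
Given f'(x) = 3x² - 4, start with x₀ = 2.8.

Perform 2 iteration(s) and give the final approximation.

f(x) = x³ - 4x - 9
f'(x) = 3x² - 4
x₀ = 2.8

Newton-Raphson formula: x_{n+1} = x_n - f(x_n)/f'(x_n)

Iteration 1:
  f(2.800000) = 1.752000
  f'(2.800000) = 19.520000
  x_1 = 2.800000 - 1.752000/19.520000 = 2.710246
Iteration 2:
  f(2.710246) = 0.066946
  f'(2.710246) = 18.036299
  x_2 = 2.710246 - 0.066946/18.036299 = 2.706534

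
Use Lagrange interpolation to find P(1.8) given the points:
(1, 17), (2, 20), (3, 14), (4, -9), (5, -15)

Lagrange interpolation formula:
P(x) = Σ yᵢ × Lᵢ(x)
where Lᵢ(x) = Π_{j≠i} (x - xⱼ)/(xᵢ - xⱼ)

L_0(1.8) = (1.8 - 2)/(1 - 2) × (1.8 - 3)/(1 - 3) × (1.8 - 4)/(1 - 4) × (1.8 - 5)/(1 - 5) = 0.070400
L_1(1.8) = (1.8 - 1)/(2 - 1) × (1.8 - 3)/(2 - 3) × (1.8 - 4)/(2 - 4) × (1.8 - 5)/(2 - 5) = 1.126400
L_2(1.8) = (1.8 - 1)/(3 - 1) × (1.8 - 2)/(3 - 2) × (1.8 - 4)/(3 - 4) × (1.8 - 5)/(3 - 5) = -0.281600
L_3(1.8) = (1.8 - 1)/(4 - 1) × (1.8 - 2)/(4 - 2) × (1.8 - 3)/(4 - 3) × (1.8 - 5)/(4 - 5) = 0.102400
L_4(1.8) = (1.8 - 1)/(5 - 1) × (1.8 - 2)/(5 - 2) × (1.8 - 3)/(5 - 3) × (1.8 - 4)/(5 - 4) = -0.017600

P(1.8) = 17×L_0(1.8) + 20×L_1(1.8) + 14×L_2(1.8) + (-9)×L_3(1.8) + (-15)×L_4(1.8)
P(1.8) = 19.124800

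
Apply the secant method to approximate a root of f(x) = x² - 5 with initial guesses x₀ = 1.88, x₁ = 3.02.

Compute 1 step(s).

f(x) = x² - 5
x₀ = 1.88, x₁ = 3.02

Secant formula: x_{n+1} = x_n - f(x_n)(x_n - x_{n-1})/(f(x_n) - f(x_{n-1}))

Iteration 1:
  f(1.880000) = -1.465600
  f(3.020000) = 4.120400
  x_2 = 3.020000 - 4.120400×(3.020000 - 1.880000)/(4.120400 - (-1.465600))
       = 2.179102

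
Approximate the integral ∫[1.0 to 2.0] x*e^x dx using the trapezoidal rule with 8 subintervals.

f(x) = x*e^x
a = 1.0, b = 2.0, n = 8
h = (b - a)/n = 0.125000

Trapezoidal rule: (h/2)[f(x₀) + 2f(x₁) + 2f(x₂) + ... + f(xₙ)]

x_0 = 1.0000, f(x_0) = 2.718282, coefficient = 1
x_1 = 1.1250, f(x_1) = 3.465244, coefficient = 2
x_2 = 1.2500, f(x_2) = 4.362929, coefficient = 2
x_3 = 1.3750, f(x_3) = 5.438230, coefficient = 2
x_4 = 1.5000, f(x_4) = 6.722534, coefficient = 2
x_5 = 1.6250, f(x_5) = 8.252431, coefficient = 2
x_6 = 1.7500, f(x_6) = 10.070555, coefficient = 2
x_7 = 1.8750, f(x_7) = 12.226536, coefficient = 2
x_8 = 2.0000, f(x_8) = 14.778112, coefficient = 1

I ≈ (0.125000/2) × 118.573310 = 7.410832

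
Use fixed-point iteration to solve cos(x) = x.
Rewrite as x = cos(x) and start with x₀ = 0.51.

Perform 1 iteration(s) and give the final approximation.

Equation: cos(x) = x
Fixed-point form: x = cos(x)
x₀ = 0.51

x_1 = g(0.510000) = 0.872745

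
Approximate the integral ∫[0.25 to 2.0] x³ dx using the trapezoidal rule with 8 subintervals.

f(x) = x³
a = 0.25, b = 2.0, n = 8
h = (b - a)/n = 0.218750

Trapezoidal rule: (h/2)[f(x₀) + 2f(x₁) + 2f(x₂) + ... + f(xₙ)]

x_0 = 0.2500, f(x_0) = 0.015625, coefficient = 1
x_1 = 0.4688, f(x_1) = 0.102997, coefficient = 2
x_2 = 0.6875, f(x_2) = 0.324951, coefficient = 2
x_3 = 0.9062, f(x_3) = 0.744293, coefficient = 2
x_4 = 1.1250, f(x_4) = 1.423828, coefficient = 2
x_5 = 1.3438, f(x_5) = 2.426361, coefficient = 2
x_6 = 1.5625, f(x_6) = 3.814697, coefficient = 2
x_7 = 1.7812, f(x_7) = 5.651642, coefficient = 2
x_8 = 2.0000, f(x_8) = 8.000000, coefficient = 1

I ≈ (0.218750/2) × 36.993164 = 4.046127
Exact value: 3.999023
Error: 0.047104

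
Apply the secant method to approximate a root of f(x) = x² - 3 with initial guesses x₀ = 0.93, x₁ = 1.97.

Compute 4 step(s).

f(x) = x² - 3
x₀ = 0.93, x₁ = 1.97

Secant formula: x_{n+1} = x_n - f(x_n)(x_n - x_{n-1})/(f(x_n) - f(x_{n-1}))

Iteration 1:
  f(0.930000) = -2.135100
  f(1.970000) = 0.880900
  x_2 = 1.970000 - 0.880900×(1.970000 - 0.930000)/(0.880900 - (-2.135100))
       = 1.666241
Iteration 2:
  f(1.970000) = 0.880900
  f(1.666241) = -0.223640
  x_3 = 1.666241 - (-0.223640)×(1.666241 - 1.970000)/(-0.223640 - 0.880900)
       = 1.727744
Iteration 3:
  f(1.666241) = -0.223640
  f(1.727744) = -0.014899
  x_4 = 1.727744 - (-0.014899)×(1.727744 - 1.666241)/(-0.014899 - (-0.223640))
       = 1.732134
Iteration 4:
  f(1.727744) = -0.014899
  f(1.732134) = 0.000289
  x_5 = 1.732134 - 0.000289×(1.732134 - 1.727744)/(0.000289 - (-0.014899))
       = 1.732051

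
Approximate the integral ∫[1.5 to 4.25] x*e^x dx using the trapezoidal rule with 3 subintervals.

f(x) = x*e^x
a = 1.5, b = 4.25, n = 3
h = (b - a)/n = 0.916667

Trapezoidal rule: (h/2)[f(x₀) + 2f(x₁) + 2f(x₂) + ... + f(xₙ)]

x_0 = 1.5000, f(x_0) = 6.722534, coefficient = 1
x_1 = 2.4167, f(x_1) = 27.087053, coefficient = 2
x_2 = 3.3333, f(x_2) = 93.438750, coefficient = 2
x_3 = 4.2500, f(x_3) = 297.948002, coefficient = 1

I ≈ (0.916667/2) × 545.722140 = 250.122648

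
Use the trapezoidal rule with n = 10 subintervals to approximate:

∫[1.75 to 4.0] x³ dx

f(x) = x³
a = 1.75, b = 4.0, n = 10
h = (b - a)/n = 0.225000

Trapezoidal rule: (h/2)[f(x₀) + 2f(x₁) + 2f(x₂) + ... + f(xₙ)]

x_0 = 1.7500, f(x_0) = 5.359375, coefficient = 1
x_1 = 1.9750, f(x_1) = 7.703734, coefficient = 2
x_2 = 2.2000, f(x_2) = 10.648000, coefficient = 2
x_3 = 2.4250, f(x_3) = 14.260516, coefficient = 2
x_4 = 2.6500, f(x_4) = 18.609625, coefficient = 2
x_5 = 2.8750, f(x_5) = 23.763672, coefficient = 2
x_6 = 3.1000, f(x_6) = 29.791000, coefficient = 2
x_7 = 3.3250, f(x_7) = 36.759953, coefficient = 2
x_8 = 3.5500, f(x_8) = 44.738875, coefficient = 2
x_9 = 3.7750, f(x_9) = 53.796109, coefficient = 2
x_10 = 4.0000, f(x_10) = 64.000000, coefficient = 1

I ≈ (0.225000/2) × 549.502344 = 61.819014
Exact value: 61.655273
Error: 0.163740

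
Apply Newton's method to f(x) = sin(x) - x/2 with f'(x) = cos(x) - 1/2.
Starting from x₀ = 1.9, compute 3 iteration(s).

f(x) = sin(x) - x/2
f'(x) = cos(x) - 1/2
x₀ = 1.9

Newton-Raphson formula: x_{n+1} = x_n - f(x_n)/f'(x_n)

Iteration 1:
  f(1.900000) = -0.003700
  f'(1.900000) = -0.823290
  x_1 = 1.900000 - (-0.003700)/(-0.823290) = 1.895506
Iteration 2:
  f(1.895506) = -0.000010
  f'(1.895506) = -0.819034
  x_2 = 1.895506 - (-0.000010)/(-0.819034) = 1.895494
Iteration 3:
  f(1.895494) = 0.000000
  f'(1.895494) = -0.819023
  x_3 = 1.895494 - 0.000000/(-0.819023) = 1.895494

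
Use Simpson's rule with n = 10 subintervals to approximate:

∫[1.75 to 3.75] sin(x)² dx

f(x) = sin(x)²
a = 1.75, b = 3.75, n = 10
h = (b - a)/n = 0.200000

Simpson's rule: (h/3)[f(x₀) + 4f(x₁) + 2f(x₂) + ... + f(xₙ)]

x_0 = 1.7500, f(x_0) = 0.968228, coefficient = 1
x_1 = 1.9500, f(x_1) = 0.862966, coefficient = 4
x_2 = 2.1500, f(x_2) = 0.700400, coefficient = 2
x_3 = 2.3500, f(x_3) = 0.506194, coefficient = 4
x_4 = 2.5500, f(x_4) = 0.311011, coefficient = 2
x_5 = 2.7500, f(x_5) = 0.145665, coefficient = 4
x_6 = 2.9500, f(x_6) = 0.036261, coefficient = 2
x_7 = 3.1500, f(x_7) = 0.000071, coefficient = 4
x_8 = 3.3500, f(x_8) = 0.042808, coefficient = 2
x_9 = 3.5500, f(x_9) = 0.157727, coefficient = 4
x_10 = 3.7500, f(x_10) = 0.326682, coefficient = 1

I ≈ (0.200000/3) × 10.166362 = 0.677757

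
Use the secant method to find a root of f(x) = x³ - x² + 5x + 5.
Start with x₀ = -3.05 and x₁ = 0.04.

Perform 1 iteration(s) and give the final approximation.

f(x) = x³ - x² + 5x + 5
x₀ = -3.05, x₁ = 0.04

Secant formula: x_{n+1} = x_n - f(x_n)(x_n - x_{n-1})/(f(x_n) - f(x_{n-1}))

Iteration 1:
  f(-3.050000) = -47.925125
  f(0.040000) = 5.198464
  x_2 = 0.040000 - 5.198464×(0.040000 - (-3.050000))/(5.198464 - (-47.925125))
       = -0.262375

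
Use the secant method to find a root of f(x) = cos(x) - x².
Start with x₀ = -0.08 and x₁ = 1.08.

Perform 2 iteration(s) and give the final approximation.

f(x) = cos(x) - x²
x₀ = -0.08, x₁ = 1.08

Secant formula: x_{n+1} = x_n - f(x_n)(x_n - x_{n-1})/(f(x_n) - f(x_{n-1}))

Iteration 1:
  f(-0.080000) = 0.990402
  f(1.080000) = -0.695072
  x_2 = 1.080000 - (-0.695072)×(1.080000 - (-0.080000))/(-0.695072 - 0.990402)
       = 0.601628
Iteration 2:
  f(1.080000) = -0.695072
  f(0.601628) = 0.462459
  x_3 = 0.601628 - 0.462459×(0.601628 - 1.080000)/(0.462459 - (-0.695072))
       = 0.792748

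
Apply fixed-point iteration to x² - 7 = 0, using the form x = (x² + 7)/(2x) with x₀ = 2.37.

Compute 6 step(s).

Equation: x² - 7 = 0
Fixed-point form: x = (x² + 7)/(2x)
x₀ = 2.37

x_1 = g(2.370000) = 2.661793
x_2 = g(2.661793) = 2.645800
x_3 = g(2.645800) = 2.645751
x_4 = g(2.645751) = 2.645751
x_5 = g(2.645751) = 2.645751
x_6 = g(2.645751) = 2.645751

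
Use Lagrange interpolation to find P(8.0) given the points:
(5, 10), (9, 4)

Lagrange interpolation formula:
P(x) = Σ yᵢ × Lᵢ(x)
where Lᵢ(x) = Π_{j≠i} (x - xⱼ)/(xᵢ - xⱼ)

L_0(8.0) = (8.0 - 9)/(5 - 9) = 0.250000
L_1(8.0) = (8.0 - 5)/(9 - 5) = 0.750000

P(8.0) = 10×L_0(8.0) + 4×L_1(8.0)
P(8.0) = 5.500000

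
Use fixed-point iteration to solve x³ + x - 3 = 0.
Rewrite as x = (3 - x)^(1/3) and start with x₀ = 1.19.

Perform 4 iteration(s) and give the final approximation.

Equation: x³ + x - 3 = 0
Fixed-point form: x = (3 - x)^(1/3)
x₀ = 1.19

x_1 = g(1.190000) = 1.218689
x_2 = g(1.218689) = 1.212216
x_3 = g(1.212216) = 1.213682
x_4 = g(1.213682) = 1.213350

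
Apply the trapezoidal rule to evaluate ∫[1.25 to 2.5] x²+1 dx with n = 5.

f(x) = x²+1
a = 1.25, b = 2.5, n = 5
h = (b - a)/n = 0.250000

Trapezoidal rule: (h/2)[f(x₀) + 2f(x₁) + 2f(x₂) + ... + f(xₙ)]

x_0 = 1.2500, f(x_0) = 2.562500, coefficient = 1
x_1 = 1.5000, f(x_1) = 3.250000, coefficient = 2
x_2 = 1.7500, f(x_2) = 4.062500, coefficient = 2
x_3 = 2.0000, f(x_3) = 5.000000, coefficient = 2
x_4 = 2.2500, f(x_4) = 6.062500, coefficient = 2
x_5 = 2.5000, f(x_5) = 7.250000, coefficient = 1

I ≈ (0.250000/2) × 46.562500 = 5.820312
Exact value: 5.807292
Error: 0.013021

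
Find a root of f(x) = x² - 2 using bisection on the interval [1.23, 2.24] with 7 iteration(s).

f(x) = x² - 2
Initial interval: [1.23, 2.24]

Iteration 1:
  c_1 = (1.230000 + 2.240000)/2 = 1.735000
  f(c_1) = f(1.735000) = 1.010225
  f(a) × f(c) < 0, new interval: [1.230000, 1.735000]
Iteration 2:
  c_2 = (1.230000 + 1.735000)/2 = 1.482500
  f(c_2) = f(1.482500) = 0.197806
  f(a) × f(c) < 0, new interval: [1.230000, 1.482500]
Iteration 3:
  c_3 = (1.230000 + 1.482500)/2 = 1.356250
  f(c_3) = f(1.356250) = -0.160586
  f(a) × f(c) ≥ 0, new interval: [1.356250, 1.482500]
Iteration 4:
  c_4 = (1.356250 + 1.482500)/2 = 1.419375
  f(c_4) = f(1.419375) = 0.014625
  f(a) × f(c) < 0, new interval: [1.356250, 1.419375]
Iteration 5:
  c_5 = (1.356250 + 1.419375)/2 = 1.387812
  f(c_5) = f(1.387812) = -0.073976
  f(a) × f(c) ≥ 0, new interval: [1.387812, 1.419375]
Iteration 6:
  c_6 = (1.387812 + 1.419375)/2 = 1.403594
  f(c_6) = f(1.403594) = -0.029925
  f(a) × f(c) ≥ 0, new interval: [1.403594, 1.419375]
Iteration 7:
  c_7 = (1.403594 + 1.419375)/2 = 1.411484
  f(c_7) = f(1.411484) = -0.007712
  f(a) × f(c) ≥ 0, new interval: [1.411484, 1.419375]

After 7 iteration(s), the approximation is c_7 = 1.411484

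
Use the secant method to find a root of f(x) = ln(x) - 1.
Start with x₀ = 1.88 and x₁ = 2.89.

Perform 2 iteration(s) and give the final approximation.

f(x) = ln(x) - 1
x₀ = 1.88, x₁ = 2.89

Secant formula: x_{n+1} = x_n - f(x_n)(x_n - x_{n-1})/(f(x_n) - f(x_{n-1}))

Iteration 1:
  f(1.880000) = -0.368728
  f(2.890000) = 0.061257
  x_2 = 2.890000 - 0.061257×(2.890000 - 1.880000)/(0.061257 - (-0.368728))
       = 2.746113
Iteration 2:
  f(2.890000) = 0.061257
  f(2.746113) = 0.010187
  x_3 = 2.746113 - 0.010187×(2.746113 - 2.890000)/(0.010187 - 0.061257)
       = 2.717413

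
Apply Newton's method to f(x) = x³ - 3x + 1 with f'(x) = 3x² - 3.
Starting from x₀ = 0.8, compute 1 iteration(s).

f(x) = x³ - 3x + 1
f'(x) = 3x² - 3
x₀ = 0.8

Newton-Raphson formula: x_{n+1} = x_n - f(x_n)/f'(x_n)

Iteration 1:
  f(0.800000) = -0.888000
  f'(0.800000) = -1.080000
  x_1 = 0.800000 - (-0.888000)/(-1.080000) = -0.022222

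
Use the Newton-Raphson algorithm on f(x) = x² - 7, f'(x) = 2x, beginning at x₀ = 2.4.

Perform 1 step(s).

f(x) = x² - 7
f'(x) = 2x
x₀ = 2.4

Newton-Raphson formula: x_{n+1} = x_n - f(x_n)/f'(x_n)

Iteration 1:
  f(2.400000) = -1.240000
  f'(2.400000) = 4.800000
  x_1 = 2.400000 - (-1.240000)/4.800000 = 2.658333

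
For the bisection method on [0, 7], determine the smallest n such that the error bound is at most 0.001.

We need (b-a)/2^n ≤ 0.001
(7 - 0)/2^n ≤ 0.001
7/2^n ≤ 0.001
2^n ≥ 7000
n ≥ log₂(7000) = 12.77
n ≥ 13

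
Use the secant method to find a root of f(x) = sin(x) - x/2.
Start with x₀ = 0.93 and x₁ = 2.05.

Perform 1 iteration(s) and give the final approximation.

f(x) = sin(x) - x/2
x₀ = 0.93, x₁ = 2.05

Secant formula: x_{n+1} = x_n - f(x_n)(x_n - x_{n-1})/(f(x_n) - f(x_{n-1}))

Iteration 1:
  f(0.930000) = 0.336620
  f(2.050000) = -0.137638
  x_2 = 2.050000 - (-0.137638)×(2.050000 - 0.930000)/(-0.137638 - 0.336620)
       = 1.724957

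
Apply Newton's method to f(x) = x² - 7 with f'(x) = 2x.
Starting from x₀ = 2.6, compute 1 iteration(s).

f(x) = x² - 7
f'(x) = 2x
x₀ = 2.6

Newton-Raphson formula: x_{n+1} = x_n - f(x_n)/f'(x_n)

Iteration 1:
  f(2.600000) = -0.240000
  f'(2.600000) = 5.200000
  x_1 = 2.600000 - (-0.240000)/5.200000 = 2.646154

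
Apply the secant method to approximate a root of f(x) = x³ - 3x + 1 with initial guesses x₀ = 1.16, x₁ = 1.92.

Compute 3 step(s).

f(x) = x³ - 3x + 1
x₀ = 1.16, x₁ = 1.92

Secant formula: x_{n+1} = x_n - f(x_n)(x_n - x_{n-1})/(f(x_n) - f(x_{n-1}))

Iteration 1:
  f(1.160000) = -0.919104
  f(1.920000) = 2.317888
  x_2 = 1.920000 - 2.317888×(1.920000 - 1.160000)/(2.317888 - (-0.919104))
       = 1.375793
Iteration 2:
  f(1.920000) = 2.317888
  f(1.375793) = -0.523270
  x_3 = 1.375793 - (-0.523270)×(1.375793 - 1.920000)/(-0.523270 - 2.317888)
       = 1.476022
Iteration 3:
  f(1.375793) = -0.523270
  f(1.476022) = -0.212344
  x_4 = 1.476022 - (-0.212344)×(1.476022 - 1.375793)/(-0.212344 - (-0.523270))
       = 1.544473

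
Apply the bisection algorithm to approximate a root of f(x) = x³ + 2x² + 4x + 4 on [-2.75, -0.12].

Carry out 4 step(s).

f(x) = x³ + 2x² + 4x + 4
Initial interval: [-2.75, -0.12]

Iteration 1:
  c_1 = (-2.750000 + (-0.120000))/2 = -1.435000
  f(c_1) = f(-1.435000) = -0.576538
  f(a) × f(c) ≥ 0, new interval: [-1.435000, -0.120000]
Iteration 2:
  c_2 = (-1.435000 + (-0.120000))/2 = -0.777500
  f(c_2) = f(-0.777500) = 1.629009
  f(a) × f(c) < 0, new interval: [-1.435000, -0.777500]
Iteration 3:
  c_3 = (-1.435000 + (-0.777500))/2 = -1.106250
  f(c_3) = f(-1.106250) = 0.668761
  f(a) × f(c) < 0, new interval: [-1.435000, -1.106250]
Iteration 4:
  c_4 = (-1.435000 + (-1.106250))/2 = -1.270625
  f(c_4) = f(-1.270625) = 0.095067
  f(a) × f(c) < 0, new interval: [-1.435000, -1.270625]

After 4 iteration(s), the approximation is c_4 = -1.270625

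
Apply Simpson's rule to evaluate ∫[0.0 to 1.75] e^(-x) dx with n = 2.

f(x) = e^(-x)
a = 0.0, b = 1.75, n = 2
h = (b - a)/n = 0.875000

Simpson's rule: (h/3)[f(x₀) + 4f(x₁) + 2f(x₂) + ... + f(xₙ)]

x_0 = 0.0000, f(x_0) = 1.000000, coefficient = 1
x_1 = 0.8750, f(x_1) = 0.416862, coefficient = 4
x_2 = 1.7500, f(x_2) = 0.173774, coefficient = 1

I ≈ (0.875000/3) × 2.841222 = 0.828690
Exact value: 0.826226
Error: 0.002464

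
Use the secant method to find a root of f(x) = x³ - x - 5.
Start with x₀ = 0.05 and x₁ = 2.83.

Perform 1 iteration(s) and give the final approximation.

f(x) = x³ - x - 5
x₀ = 0.05, x₁ = 2.83

Secant formula: x_{n+1} = x_n - f(x_n)(x_n - x_{n-1})/(f(x_n) - f(x_{n-1}))

Iteration 1:
  f(0.050000) = -5.049875
  f(2.830000) = 14.835187
  x_2 = 2.830000 - 14.835187×(2.830000 - 0.050000)/(14.835187 - (-5.049875))
       = 0.755990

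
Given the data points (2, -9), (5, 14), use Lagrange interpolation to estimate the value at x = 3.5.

Lagrange interpolation formula:
P(x) = Σ yᵢ × Lᵢ(x)
where Lᵢ(x) = Π_{j≠i} (x - xⱼ)/(xᵢ - xⱼ)

L_0(3.5) = (3.5 - 5)/(2 - 5) = 0.500000
L_1(3.5) = (3.5 - 2)/(5 - 2) = 0.500000

P(3.5) = (-9)×L_0(3.5) + 14×L_1(3.5)
P(3.5) = 2.500000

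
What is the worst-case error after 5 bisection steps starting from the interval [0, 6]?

Bisection error bound: |error| ≤ (b-a)/2^n
|error| ≤ (6 - 0)/2^5 = 6/2^5
|error| ≤ 0.1875000000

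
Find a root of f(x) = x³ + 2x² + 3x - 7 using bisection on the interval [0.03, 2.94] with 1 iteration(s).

f(x) = x³ + 2x² + 3x - 7
Initial interval: [0.03, 2.94]

Iteration 1:
  c_1 = (0.030000 + 2.940000)/2 = 1.485000
  f(c_1) = f(1.485000) = 5.140209
  f(a) × f(c) < 0, new interval: [0.030000, 1.485000]

After 1 iteration(s), the approximation is c_1 = 1.485000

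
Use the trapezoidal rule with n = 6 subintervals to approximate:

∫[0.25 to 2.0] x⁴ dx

f(x) = x⁴
a = 0.25, b = 2.0, n = 6
h = (b - a)/n = 0.291667

Trapezoidal rule: (h/2)[f(x₀) + 2f(x₁) + 2f(x₂) + ... + f(xₙ)]

x_0 = 0.2500, f(x_0) = 0.003906, coefficient = 1
x_1 = 0.5417, f(x_1) = 0.086085, coefficient = 2
x_2 = 0.8333, f(x_2) = 0.482253, coefficient = 2
x_3 = 1.1250, f(x_3) = 1.601807, coefficient = 2
x_4 = 1.4167, f(x_4) = 4.027826, coefficient = 2
x_5 = 1.7083, f(x_5) = 8.517075, coefficient = 2
x_6 = 2.0000, f(x_6) = 16.000000, coefficient = 1

I ≈ (0.291667/2) × 45.433998 = 6.625791
Exact value: 6.399805
Error: 0.225987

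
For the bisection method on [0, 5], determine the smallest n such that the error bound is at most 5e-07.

We need (b-a)/2^n ≤ 5e-07
(5 - 0)/2^n ≤ 5e-07
5/2^n ≤ 5e-07
2^n ≥ 10000000
n ≥ log₂(10000000) = 23.25
n ≥ 24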